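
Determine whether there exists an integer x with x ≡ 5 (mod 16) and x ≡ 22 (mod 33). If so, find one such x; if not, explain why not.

x = 517

Since 16 and 33 share no common factor, CRT says the pair of congruences has a solution (unique mod 528).
Any solution of the first congruence is x = 5 + 16t; substituting into the second, 16t ≡ 22 − 5 ≡ 17 (mod 33).
Invert 16 mod 33 by the Euclidean algorithm: 33 = 2·16 + 1, 16 = 16·1 + 0; back-substituting, 1 = 33 − 2·16. Hence 16·(-2) ≡ 1, so 16⁻¹ ≡ -2 ≡ 31 (mod 33).
Therefore t ≡ 31·17 = 527 ≡ 32 (mod 33).
With t = 32: x = 5 + 16·32 = 517.
Check: 517 mod 16 = 5, 517 mod 33 = 22. ✓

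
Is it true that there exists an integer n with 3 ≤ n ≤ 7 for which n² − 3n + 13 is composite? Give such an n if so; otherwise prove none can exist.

No such integer n in that range exists.

The values for n = 3, 4, …, 7 are 13, 17, 23, 31, 41, and each of these is prime.
So no value in the range makes the expression composite.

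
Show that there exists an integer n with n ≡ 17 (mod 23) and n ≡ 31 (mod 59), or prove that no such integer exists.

n = 385

The moduli 23 and 59 are coprime, so by the Chinese Remainder Theorem a unique solution modulo 1357 exists.
Write n = 17 + 23t and require 17 + 23t ≡ 31 (mod 59), i.e. 23t ≡ 14 (mod 59).
Note 23·18 = 414 ≡ 1 (mod 59) (as 414 − 1 = 7·59), so 23⁻¹ ≡ 18.
Therefore t ≡ 18·14 = 252 ≡ 16 (mod 59).
Taking t = 16 gives n = 17 + 23·16 = 385.
Check: 385 mod 23 = 17, 385 mod 59 = 31. ✓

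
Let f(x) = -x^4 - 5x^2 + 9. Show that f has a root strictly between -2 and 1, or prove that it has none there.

Yes, f has a root in the interval.

f(-2) = -27 and f(1) = 3, which have opposite signs.
As a polynomial, f is continuous on every closed interval.
By the Intermediate Value Theorem, f takes the value 0 somewhere in the open interval.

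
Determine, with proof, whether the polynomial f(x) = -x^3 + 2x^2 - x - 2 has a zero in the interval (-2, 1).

f(-2) = 16 and f(1) = -2, which have opposite signs.
Since f is a polynomial it is continuous on [-2, 1].
By the Intermediate Value Theorem, f takes the value 0 somewhere in the open interval.

Yes, f has a root in the interval.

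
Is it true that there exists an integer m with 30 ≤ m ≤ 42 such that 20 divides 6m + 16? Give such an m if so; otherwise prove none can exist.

m = 34

At m = 34 we get 6·34 + 16 = 220, and 220 = 20·11.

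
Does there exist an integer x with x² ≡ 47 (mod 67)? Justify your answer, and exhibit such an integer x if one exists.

x = 28

x = 28 works: 28² = 784, and 784 − 47 = 737 = 11·67.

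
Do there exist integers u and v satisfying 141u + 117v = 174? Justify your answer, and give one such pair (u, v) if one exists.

u = 17, v = -19

Every value of 141u + 117v is a multiple of gcd(141, 117) = 3; since 3 ∣ 174, solutions exist.
Dividing through by 3 reduces the equation to 47u + 39v = 58.
Euclidean algorithm: 47 = 1·39 + 8, 39 = 4·8 + 7, 8 = 1·7 + 1, 7 = 7·1 + 0.
Working back up the chain: 1 = 8 − 1·7 = 8 − (39 − 4·8) = −39 + 5·8 = −39 + 5·(47 − 1·39) = 5·47 − 6·39. So 47·5 + 39·(-6) = 1.
Times 58: 47·290 + 39·(-348) = 58, so (290, -348) solves it.
The general solution is u = 290 + 39k, v = -348 − 47k; taking k = -7 gives the smaller pair u = 17, v = -19.
Check: 141·17 + 117·(-19) = 2397 − 2223 = 174. ✓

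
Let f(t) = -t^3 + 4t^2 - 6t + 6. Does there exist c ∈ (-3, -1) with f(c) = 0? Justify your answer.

f has no root in that interval.

f(-3) = 87 and f(-1) = 17, both positive.
The derivative f'(t) = -3t^2 + 8t - 6 is a quadratic with discriminant 8² − 4·(-3)·(-6) = -8 < 0; it never vanishes, so it is always negative (sign of the leading coefficient).
Hence f is strictly decreasing on ℝ, and in particular on [-3, -1]. A strictly monotone function with same-sign endpoint values stays positive on the whole interval, so f has no zero in (-3, -1).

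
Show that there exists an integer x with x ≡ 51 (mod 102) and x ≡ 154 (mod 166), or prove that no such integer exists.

Reduce both congruences modulo 2, which divides 102 and 166: they say x ≡ 51 (mod 2) and x ≡ 154 (mod 2).
However 51 ≡ 1 and 154 ≡ 0 (mod 2), and 1 ≠ 0.
So no integer satisfies both congruences.

There is no such integer.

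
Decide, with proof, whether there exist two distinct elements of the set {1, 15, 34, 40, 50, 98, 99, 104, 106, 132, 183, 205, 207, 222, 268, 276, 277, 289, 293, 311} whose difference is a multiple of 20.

There is no such pair.

Residues mod 20: 1↦1, 15↦15, 34↦14, 40↦0, 50↦10, 98↦18, 99↦19, 104↦4, 106↦6, 132↦12, 183↦3, 205↦5, 207↦7, 222↦2, 268↦8, 276↦16, 277↦17, 289↦9, 293↦13, 311↦11.
All 20 residues are distinct, so no two elements differ by a multiple of 20.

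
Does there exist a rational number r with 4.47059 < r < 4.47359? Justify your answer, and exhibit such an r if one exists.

r = 161/36

Scale by 36: the interval becomes (160.94124, 161.04924), which contains the integer 161.
So r = 161/36 works: it is a ratio of integers, and dividing 36·4.47059 < 161 < 36·4.47359 through by 36 gives 4.47059 < 161/36 < 4.47359.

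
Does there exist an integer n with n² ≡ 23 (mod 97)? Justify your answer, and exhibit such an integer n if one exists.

Apply Euler's criterion with the prime 97: 23 is a quadratic residue iff 23^48 ≡ 1 (mod 97), and a non-residue iff it is ≡ −1.
Repeated squaring mod 97: 23^2 = 529 ≡ 44; 23^4 ≡ 44² = 1936 ≡ 93; 23^8 ≡ 93² = 8649 ≡ 16; 23^16 ≡ 16² = 256 ≡ 62; 23^32 ≡ 62² = 3844 ≡ 61.
Since 48 = 32 + 16, 23^48 ≡ 61 · 62; multiplying out mod 97: 61·62 = 3782 ≡ 96. Thus 23^48 ≡ 96 ≡ −1 (mod 97).
The value −1 means 23 is a non-residue modulo 97, so n² ≡ 23 (mod 97) is impossible.

No, no such integer exists.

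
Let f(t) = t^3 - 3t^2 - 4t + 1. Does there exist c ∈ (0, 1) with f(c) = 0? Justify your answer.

f(0) = 1 and f(1) = -5, which have opposite signs.
f is continuous everywhere (it is a polynomial), in particular on [0, 1].
By the Intermediate Value Theorem f must vanish at some point of (0, 1).

Such a root exists.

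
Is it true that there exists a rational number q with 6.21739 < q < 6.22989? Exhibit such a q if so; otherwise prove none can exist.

q = 56/9

Look for a denominator N such that an integer falls strictly between N·6.21739 and N·6.22989. N = 9 works: 9·6.21739 = 55.95651 < 56 < 56.06901 = 9·6.22989.
Dividing back, 6.21739 < 56/9 < 6.22989, and 56/9 is rational.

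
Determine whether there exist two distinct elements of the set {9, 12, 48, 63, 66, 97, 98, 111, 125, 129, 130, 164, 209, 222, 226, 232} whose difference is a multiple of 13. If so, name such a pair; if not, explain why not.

The pair (9, 48) works.

Both 9 and 48 leave remainder 9 on division by 13; their difference 39 = 3·13 is a multiple of 13.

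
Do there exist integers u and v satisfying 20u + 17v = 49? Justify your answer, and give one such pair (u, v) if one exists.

u = 5, v = -3

20 and 17 are coprime, so 20u + 17v ranges over all of ℤ.
Dividing repeatedly: 20 = 1·17 + 3, 17 = 5·3 + 2, 3 = 1·2 + 1, 2 = 2·1 + 0.
Working back up the chain: 1 = 3 − 1·2 = 3 − (17 − 5·3) = −17 + 6·3 = −17 + 6·(20 − 1·17) = 6·20 − 7·17. So 20·6 + 17·(-7) = 1.
Times 49: 20·294 + 17·(-343) = 49, so (294, -343) solves it.
Shifting by a multiple of (17, −20) keeps it a solution: u = 294 − 17·17 = 5, v = -343 + 17·20 = -3.
Indeed 20·5 + 17·(-3) = 100 − 51 = 49.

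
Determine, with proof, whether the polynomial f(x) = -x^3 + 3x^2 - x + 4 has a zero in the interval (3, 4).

f(3) = 1 and f(4) = -16, which have opposite signs.
f is continuous everywhere (it is a polynomial), in particular on [3, 4].
By the Intermediate Value Theorem f must vanish at some point of (3, 4).

Such a root exists.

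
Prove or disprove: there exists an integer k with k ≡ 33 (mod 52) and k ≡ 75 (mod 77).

gcd(52, 77) = 1, so the Chinese Remainder Theorem guarantees exactly one residue class mod 4004 satisfying both.
Write k = 33 + 52t and require 33 + 52t ≡ 75 (mod 77), i.e. 52t ≡ 42 (mod 77).
To invert 52 modulo 77: 77 = 1·52 + 25, 52 = 2·25 + 2, 25 = 12·2 + 1, 2 = 2·1 + 0, and unwinding, 1 = 25 − 12·2 = 25 − 12·(52 − 2·25) = −12·52 + 25·25 = −12·52 + 25·(77 − 1·52) = 25·77 − 37·52. Thus 52⁻¹ ≡ -37 ≡ 40 (mod 77).
Multiplying by 40: t ≡ 40·42 = 1680 ≡ 63 (mod 77).
With t = 63: k = 33 + 52·63 = 3309.
Indeed 3309 ≡ 33 (mod 52) and 3309 ≡ 75 (mod 77).

k = 3309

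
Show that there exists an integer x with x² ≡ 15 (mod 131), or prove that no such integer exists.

x = 43

Take x = 43. Then 43² = 1849 = 14·131 + 15, so 43² ≡ 15 (mod 131).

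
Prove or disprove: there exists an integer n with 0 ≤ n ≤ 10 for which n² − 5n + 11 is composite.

At n = 8: 8² − 5·8 + 11 = 35 = 5·7, which is composite.

n = 8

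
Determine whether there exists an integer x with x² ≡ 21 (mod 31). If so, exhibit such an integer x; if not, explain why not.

Apply Euler's criterion with the prime 31: 21 is a quadratic residue iff 21^15 ≡ 1 (mod 31), and a non-residue iff it is ≡ −1.
Repeated squaring mod 31: 21^2 = 441 ≡ 7; 21^4 ≡ 7² = 49 ≡ 18; 21^8 ≡ 18² = 324 ≡ 14.
Since 15 = 8 + 4 + 2 + 1, 21^15 ≡ 14 · 18 · 7 · 21; multiplying out mod 31: 14·18 = 252 ≡ 4, then 4·7 = 28 ≡ 28, then 28·21 = 588 ≡ 30. Thus 21^15 ≡ 30 ≡ −1 (mod 31).
The value −1 means 21 is a non-residue modulo 31, so x² ≡ 21 (mod 31) is impossible.

No such integer exists.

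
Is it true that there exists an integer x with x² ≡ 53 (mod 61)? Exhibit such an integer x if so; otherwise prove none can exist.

No such integer exists.

61 is prime, so by Euler's criterion 53 is a square mod 61 iff 53^((61−1)/2) = 53^30 ≡ 1 (mod 61).
Squaring successively (mod 61): 53^2 = 2809 ≡ 3; 53^4 ≡ 3² = 9 ≡ 9; 53^8 ≡ 9² = 81 ≡ 20; 53^16 ≡ 20² = 400 ≡ 34.
Since 30 = 16 + 8 + 4 + 2, 53^30 ≡ 34 · 20 · 9 · 3; multiplying out mod 61: 34·20 = 680 ≡ 9, then 9·9 = 81 ≡ 20, then 20·3 = 60 ≡ 60. Thus 53^30 ≡ 60 ≡ −1 (mod 61).
By Euler's criterion 53 is a quadratic non-residue mod 61: no x satisfies x² ≡ 53 (mod 61).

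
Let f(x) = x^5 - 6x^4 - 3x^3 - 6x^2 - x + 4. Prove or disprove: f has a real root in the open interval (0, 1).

Yes, f has a root in the interval.

f(0) = 4 and f(1) = -11, which have opposite signs.
Since f is a polynomial it is continuous on [0, 1].
By the Intermediate Value Theorem, f takes the value 0 somewhere in the open interval.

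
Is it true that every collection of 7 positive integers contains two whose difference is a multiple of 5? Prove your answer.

Yes.

There are exactly 5 possible remainders on division by 5.
Placing 7 integers into 5 classes, some class receives at least two — say a and b.
Equal remainders mean a − b ≡ 0 (mod 5), so 5 divides their difference.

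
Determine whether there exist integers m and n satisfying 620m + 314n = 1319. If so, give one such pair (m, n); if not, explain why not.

There are no such integers.

Any value of 620m + 314n is a multiple of gcd(620, 314) = 2.
But 1319 is not a multiple of 2 (it leaves remainder 1).
So the equation is unsolvable over ℤ.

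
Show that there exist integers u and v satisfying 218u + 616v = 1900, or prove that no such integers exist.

Every value of 218u + 616v is a multiple of gcd(218, 616) = 2; since 2 ∣ 1900, solutions exist.
Dividing through by 2 reduces the equation to 109u + 308v = 950.
Dividing repeatedly: 308 = 2·109 + 90, 109 = 1·90 + 19, 90 = 4·19 + 14, 19 = 1·14 + 5, 14 = 2·5 + 4, 5 = 1·4 + 1, 4 = 4·1 + 0.
Back-substituting, 1 = 5 − 1·4 = 5 − (14 − 2·5) = −14 + 3·5 = −14 + 3·(19 − 1·14) = 3·19 − 4·14 = 3·19 − 4·(90 − 4·19) = −4·90 + 19·19 = −4·90 + 19·(109 − 1·90) = 19·109 − 23·90 = 19·109 − 23·(308 − 2·109) = −23·308 + 65·109; that is, 109·65 + 308·(-23) = 1.
Times 950: 109·61750 + 308·(-21850) = 950, so (61750, -21850) solves it.
Subtracting 200·308 from u and adding 200·109 to v gives the tidier solution (150, -50).
Check: 218·150 + 616·(-50) = 32700 − 30800 = 1900. ✓

u = 150, v = -50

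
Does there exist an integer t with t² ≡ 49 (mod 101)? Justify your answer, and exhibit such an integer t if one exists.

Take t = 94. Then 94² = 8836 = 87·101 + 49, so 94² ≡ 49 (mod 101).

t = 94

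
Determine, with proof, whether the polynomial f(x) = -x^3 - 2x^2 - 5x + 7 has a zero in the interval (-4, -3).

f(-4) = 59 and f(-3) = 31, both positive.
f'(x) = -3x^2 - 4x - 5 has discriminant (-4)² − 4·(-3)·(-5) = -44 < 0, so f' has no real roots and is negative for every real x.
Hence f is strictly decreasing on ℝ, and in particular on [-4, -3]. A strictly monotone function with same-sign endpoint values stays positive on the whole interval, so f has no zero in (-4, -3).

No such root exists.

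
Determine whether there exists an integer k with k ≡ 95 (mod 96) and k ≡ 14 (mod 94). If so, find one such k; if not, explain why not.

There is no such integer.

Reduce both congruences modulo 2, which divides 96 and 94: they say k ≡ 95 (mod 2) and k ≡ 14 (mod 2).
But 95 mod 2 = 1 while 14 mod 2 = 0, a contradiction.
Hence the system has no solution.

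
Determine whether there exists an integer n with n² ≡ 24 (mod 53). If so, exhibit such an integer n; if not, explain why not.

Take n = 17. Then 17² = 289 = 5·53 + 24, so 17² ≡ 24 (mod 53).

n = 17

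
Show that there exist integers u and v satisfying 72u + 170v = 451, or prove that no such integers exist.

gcd(72, 170) = 2, so every integer of the form 72u + 170v is a multiple of 2.
However 451 leaves remainder 1 on division by 2.
Hence no integers u, v satisfy the equation.

No, no such integers exist.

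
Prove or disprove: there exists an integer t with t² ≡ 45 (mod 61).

Take t = 17. Then 17² = 289 = 4·61 + 45, so 17² ≡ 45 (mod 61).

t = 17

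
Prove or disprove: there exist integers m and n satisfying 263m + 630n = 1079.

m = 373, n = -154

263 and 630 are coprime, so 263m + 630n ranges over all of ℤ.
Dividing repeatedly: 630 = 2·263 + 104, 263 = 2·104 + 55, 104 = 1·55 + 49, 55 = 1·49 + 6, 49 = 8·6 + 1, 6 = 6·1 + 0.
Back-substituting, 1 = 49 − 8·6 = 49 − 8·(55 − 1·49) = −8·55 + 9·49 = −8·55 + 9·(104 − 1·55) = 9·104 − 17·55 = 9·104 − 17·(263 − 2·104) = −17·263 + 43·104 = −17·263 + 43·(630 − 2·263) = 43·630 − 103·263; that is, 263·(-103) + 630·43 = 1.
Times 1079: 263·(-111137) + 630·46397 = 1079, so (-111137, 46397) solves it.
The general solution is m = -111137 + 630k, n = 46397 − 263k; taking k = 177 gives the smaller pair m = 373, n = -154.
Check: 263·373 + 630·(-154) = 98099 − 97020 = 1079. ✓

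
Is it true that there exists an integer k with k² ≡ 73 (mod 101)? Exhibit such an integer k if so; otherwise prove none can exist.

Apply Euler's criterion with the prime 101: 73 is a quadratic residue iff 73^50 ≡ 1 (mod 101), and a non-residue iff it is ≡ −1.
Repeated squaring mod 101: 73^2 = 5329 ≡ 77; 73^4 ≡ 77² = 5929 ≡ 71; 73^8 ≡ 71² = 5041 ≡ 92; 73^16 ≡ 92² = 8464 ≡ 81; 73^32 ≡ 81² = 6561 ≡ 97.
Since 50 = 32 + 16 + 2, 73^50 ≡ 97 · 81 · 77; multiplying out mod 101: 97·81 = 7857 ≡ 80, then 80·77 = 6160 ≡ 100. Thus 73^50 ≡ 100 ≡ −1 (mod 101).
The value −1 means 73 is a non-residue modulo 101, so k² ≡ 73 (mod 101) is impossible.

There is no such integer.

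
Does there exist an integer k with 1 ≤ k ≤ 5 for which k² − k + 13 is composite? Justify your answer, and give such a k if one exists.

k = 4

At k = 4: 4² − 4 + 13 = 25 = 5·5, which is composite.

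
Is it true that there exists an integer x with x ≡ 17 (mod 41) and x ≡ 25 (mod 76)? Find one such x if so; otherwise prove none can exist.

The moduli 41 and 76 are coprime, so by the Chinese Remainder Theorem a unique solution modulo 3116 exists.
Write x = 17 + 41t and require 17 + 41t ≡ 25 (mod 76), i.e. 41t ≡ 8 (mod 76).
Note 41·13 = 533 ≡ 1 (mod 76) (as 533 − 1 = 7·76), so 41⁻¹ ≡ 13.
Therefore t ≡ 13·8 = 104 ≡ 28 (mod 76).
Taking t = 28 gives x = 17 + 41·28 = 1165.
Indeed 1165 ≡ 17 (mod 41) and 1165 ≡ 25 (mod 76).

x = 1165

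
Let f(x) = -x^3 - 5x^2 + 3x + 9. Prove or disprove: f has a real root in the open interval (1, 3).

Such a root exists.

f(1) = 6 and f(3) = -54, which have opposite signs.
As a polynomial, f is continuous on every closed interval.
By the Intermediate Value Theorem, f takes the value 0 somewhere in the open interval.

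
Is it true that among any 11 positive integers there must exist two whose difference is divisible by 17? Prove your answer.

No; for instance {26, 27, 28, 29, 30, 31, 32, 33, 34, 35, 36} is a counterexample.

Consider the 11 integers 26, 27, …, 36. They lie in distinct residue classes modulo 17, since 11 ≤ 17.
The differences between them range over 1, …, 10, none of which is divisible by 17.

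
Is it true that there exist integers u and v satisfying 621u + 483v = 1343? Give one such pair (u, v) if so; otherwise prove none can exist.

No such integers exist.

gcd(621, 483) = 69, so every integer of the form 621u + 483v is a multiple of 69.
However 1343 leaves remainder 32 on division by 69.
Therefore 621u + 483v = 1343 has no solution in integers.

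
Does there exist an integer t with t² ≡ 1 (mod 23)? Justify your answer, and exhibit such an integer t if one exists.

t = 1

Take t = 1. Then 1² = 1, and since 0 ≤ 1 < 23 this is already reduced: 1² ≡ 1 (mod 23).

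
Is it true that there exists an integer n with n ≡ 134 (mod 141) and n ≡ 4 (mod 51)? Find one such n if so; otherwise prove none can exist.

Both moduli are multiples of 3 = gcd(141, 51), so any solution would satisfy n ≡ 134 and n ≡ 4 modulo 3 simultaneously.
These are incompatible: 134 − 4 = 130 is not divisible by 3.
Therefore no such n exists.

No, no such integer exists.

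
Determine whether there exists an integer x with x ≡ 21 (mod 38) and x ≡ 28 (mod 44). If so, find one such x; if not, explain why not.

Reduce both congruences modulo 2, which divides 38 and 44: they say x ≡ 21 (mod 2) and x ≡ 28 (mod 2).
But 21 mod 2 = 1 while 28 mod 2 = 0, a contradiction.
So no integer satisfies both congruences.

There is no such integer.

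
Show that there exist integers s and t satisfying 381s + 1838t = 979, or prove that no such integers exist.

381 and 1838 are coprime, so 381s + 1838t ranges over all of ℤ.
Run the Euclidean algorithm on 1838 and 381: 1838 = 4·381 + 314, 381 = 1·314 + 67, 314 = 4·67 + 46, 67 = 1·46 + 21, 46 = 2·21 + 4, 21 = 5·4 + 1, 4 = 4·1 + 0.
Working back up the chain: 1 = 21 − 5·4 = 21 − 5·(46 − 2·21) = −5·46 + 11·21 = −5·46 + 11·(67 − 1·46) = 11·67 − 16·46 = 11·67 − 16·(314 − 4·67) = −16·314 + 75·67 = −16·314 + 75·(381 − 1·314) = 75·381 − 91·314 = 75·381 − 91·(1838 − 4·381) = −91·1838 + 439·381. So 381·439 + 1838·(-91) = 1.
Multiplying through by 979: s = 439·979 = 429781, t = (-91)·979 = -89089 is a solution.
Shifting by a multiple of (1838, −381) keeps it a solution: s = 429781 − 233·1838 = 1527, t = -89089 + 233·381 = -316.
Check: 381·1527 + 1838·(-316) = 581787 − 580808 = 979. ✓

s = 1527, t = -316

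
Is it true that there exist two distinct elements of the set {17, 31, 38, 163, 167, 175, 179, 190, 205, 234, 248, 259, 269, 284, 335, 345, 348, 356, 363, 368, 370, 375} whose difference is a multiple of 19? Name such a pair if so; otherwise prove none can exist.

Both 31 and 259 leave remainder 12 on division by 19; their difference 228 = 12·19 is a multiple of 19.

The pair (31, 259) works.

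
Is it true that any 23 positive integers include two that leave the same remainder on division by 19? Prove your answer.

Each integer lies in one of the 19 residue classes modulo 19.
Placing 23 integers into 19 classes, some class receives at least two — say a and b.
So a and b have equal remainders mod 19, which is exactly what was to be shown.

Yes.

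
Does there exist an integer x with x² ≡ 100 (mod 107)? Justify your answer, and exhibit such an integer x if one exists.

x = 97

x = 97 works: 97² = 9409, and 9409 − 100 = 9309 = 87·107.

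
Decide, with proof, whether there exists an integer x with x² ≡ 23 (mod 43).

x = 18

x = 18 works: 18² = 324, and 324 − 23 = 301 = 7·43.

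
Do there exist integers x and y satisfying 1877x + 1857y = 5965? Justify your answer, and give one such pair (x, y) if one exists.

Since gcd(1877, 1857) = 1, every integer is an integer combination of 1877 and 1857.
Dividing repeatedly: 1877 = 1·1857 + 20, 1857 = 92·20 + 17, 20 = 1·17 + 3, 17 = 5·3 + 2, 3 = 1·2 + 1, 2 = 2·1 + 0.
Working back up the chain: 1 = 3 − 1·2 = 3 − (17 − 5·3) = −17 + 6·3 = −17 + 6·(20 − 1·17) = 6·20 − 7·17 = 6·20 − 7·(1857 − 92·20) = −7·1857 + 650·20 = −7·1857 + 650·(1877 − 1·1857) = 650·1877 − 657·1857. So 1877·650 + 1857·(-657) = 1.
Times 5965: 1877·3877250 + 1857·(-3919005) = 5965, so (3877250, -3919005) solves it.
The general solution is x = 3877250 + 1857k, y = -3919005 − 1877k; taking k = -2087 gives the smaller pair x = 1691, y = -1706.
Indeed 1877·1691 + 1857·(-1706) = 3174007 − 3168042 = 5965.

x = 1691, y = -1706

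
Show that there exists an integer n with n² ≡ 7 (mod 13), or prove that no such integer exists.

No, no such integer exists.

Squares mod 13 repeat after n = 6 (as (−n)² = n²); for n = 0..6 they are 0, 1, 4, 9, 3, 12, 10.
The set of squares mod 13 is therefore {0, 1, 3, 4, 9, 10, 12}, which does not contain 7.
Hence no integer n has n² ≡ 7 (mod 13).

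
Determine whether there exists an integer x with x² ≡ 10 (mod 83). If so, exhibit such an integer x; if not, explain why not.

x = 33

Take x = 33. Then 33² = 1089 = 13·83 + 10, so 33² ≡ 10 (mod 83).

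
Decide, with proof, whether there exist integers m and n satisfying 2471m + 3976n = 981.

There are no such integers.

Both 2471 and 3976 are divisible by gcd(2471, 3976) = 7, hence so is any combination 2471m + 3976n.
But 981 is not a multiple of 7 (it leaves remainder 1).
Hence no integers m, n satisfy the equation.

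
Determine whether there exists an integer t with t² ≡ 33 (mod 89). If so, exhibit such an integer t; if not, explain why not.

Apply Euler's criterion with the prime 89: 33 is a quadratic residue iff 33^44 ≡ 1 (mod 89), and a non-residue iff it is ≡ −1.
Squaring successively (mod 89): 33^2 = 1089 ≡ 21; 33^4 ≡ 21² = 441 ≡ 85; 33^8 ≡ 85² = 7225 ≡ 16; 33^16 ≡ 16² = 256 ≡ 78; 33^32 ≡ 78² = 6084 ≡ 32.
Since 44 = 32 + 8 + 4, 33^44 ≡ 32 · 16 · 85; multiplying out mod 89: 32·16 = 512 ≡ 67, then 67·85 = 5695 ≡ 88. Thus 33^44 ≡ 88 ≡ −1 (mod 89).
The value −1 means 33 is a non-residue modulo 89, so t² ≡ 33 (mod 89) is impossible.

There is no such integer.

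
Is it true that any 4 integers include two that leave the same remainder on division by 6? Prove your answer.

Try 4 consecutive integers, 10, 11, 12, 13. Their remainders mod 6 are 4, 5, 0, 1 — pairwise different, as any 4 ≤ 6 consecutive integers have distinct residues.
So no two of them leave the same remainder on division by 6; the claim fails for this set.

No; for instance {10, 11, 12, 13} is a counterexample.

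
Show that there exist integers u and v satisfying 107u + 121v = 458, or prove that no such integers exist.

u = 71, v = -59

Since gcd(107, 121) = 1, every integer is an integer combination of 107 and 121.
Euclidean algorithm: 121 = 1·107 + 14, 107 = 7·14 + 9, 14 = 1·9 + 5, 9 = 1·5 + 4, 5 = 1·4 + 1, 4 = 4·1 + 0.
Back-substituting, 1 = 5 − 1·4 = 5 − (9 − 1·5) = −9 + 2·5 = −9 + 2·(14 − 1·9) = 2·14 − 3·9 = 2·14 − 3·(107 − 7·14) = −3·107 + 23·14 = −3·107 + 23·(121 − 1·107) = 23·121 − 26·107; that is, 107·(-26) + 121·23 = 1.
Scaling by 458 gives the particular solution (u, v) = (-11908, 10534).
Adding 99·121 to u and subtracting 99·107 from v gives the tidier solution (71, -59).
Check: 107·71 + 121·(-59) = 7597 − 7139 = 458. ✓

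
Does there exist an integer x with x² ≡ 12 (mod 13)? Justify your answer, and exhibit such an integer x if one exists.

x = 8

x = 8 works: 8² = 64, and 64 − 12 = 52 = 4·13.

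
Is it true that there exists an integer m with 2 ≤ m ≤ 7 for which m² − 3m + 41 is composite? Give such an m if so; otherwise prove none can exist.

At m = 5: 5² − 3·5 + 41 = 51 = 3·17, which is composite.

m = 5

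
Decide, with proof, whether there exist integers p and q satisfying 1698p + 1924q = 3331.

No, no such integers exist.

Both 1698 and 1924 are divisible by gcd(1698, 1924) = 2, hence so is any combination 1698p + 1924q.
But 3331 is not a multiple of 2 (it leaves remainder 1).
Hence no integers p, q satisfy the equation.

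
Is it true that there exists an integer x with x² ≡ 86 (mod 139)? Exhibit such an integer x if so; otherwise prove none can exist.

Take x = 15. Then 15² = 225 = 1·139 + 86, so 15² ≡ 86 (mod 139).

x = 15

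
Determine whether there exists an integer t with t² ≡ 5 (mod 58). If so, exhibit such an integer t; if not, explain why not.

t = 47 works: 47² = 2209, and 2209 − 5 = 2204 = 38·58.

t = 47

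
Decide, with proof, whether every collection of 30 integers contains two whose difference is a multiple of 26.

There are exactly 26 possible remainders on division by 26.
Since 30 > 26, two of the 30 integers must share a residue class by the pigeonhole principle; call them a and b.
Equal remainders mean a − b ≡ 0 (mod 26), so 26 divides their difference.

True.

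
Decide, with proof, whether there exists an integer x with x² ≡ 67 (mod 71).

No such integer exists.

71 is prime, so by Euler's criterion 67 is a square mod 71 iff 67^((71−1)/2) = 67^35 ≡ 1 (mod 71).
Repeated squaring mod 71: 67^2 = 4489 ≡ 16; 67^4 ≡ 16² = 256 ≡ 43; 67^8 ≡ 43² = 1849 ≡ 3; 67^16 ≡ 3² = 9 ≡ 9; 67^32 ≡ 9² = 81 ≡ 10.
Since 35 = 32 + 2 + 1, 67^35 ≡ 10 · 16 · 67; multiplying out mod 71: 10·16 = 160 ≡ 18, then 18·67 = 1206 ≡ 70. Thus 67^35 ≡ 70 ≡ −1 (mod 71).
By Euler's criterion 67 is a quadratic non-residue mod 71: no x satisfies x² ≡ 67 (mod 71).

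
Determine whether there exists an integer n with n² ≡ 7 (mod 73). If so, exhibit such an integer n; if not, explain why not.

Apply Euler's criterion with the prime 73: 7 is a quadratic residue iff 7^36 ≡ 1 (mod 73), and a non-residue iff it is ≡ −1.
Squaring successively (mod 73): 7^2 = 49 ≡ 49; 7^4 ≡ 49² = 2401 ≡ 65; 7^8 ≡ 65² = 4225 ≡ 64; 7^16 ≡ 64² = 4096 ≡ 8; 7^32 ≡ 8² = 64 ≡ 64.
Since 36 = 32 + 4, 7^36 ≡ 64 · 65; multiplying out mod 73: 64·65 = 4160 ≡ 72. Thus 7^36 ≡ 72 ≡ −1 (mod 73).
By Euler's criterion 7 is a quadratic non-residue mod 73: no n satisfies n² ≡ 7 (mod 73).

No such integer exists.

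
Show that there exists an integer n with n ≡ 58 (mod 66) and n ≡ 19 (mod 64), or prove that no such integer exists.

Reduce both congruences modulo 2, which divides 66 and 64: they say n ≡ 58 (mod 2) and n ≡ 19 (mod 2).
However 58 ≡ 0 and 19 ≡ 1 (mod 2), and 0 ≠ 1.
Hence the system has no solution.

There is no such integer.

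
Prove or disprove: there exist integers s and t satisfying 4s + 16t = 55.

Both 4 and 16 are divisible by gcd(4, 16) = 4, hence so is any combination 4s + 16t.
But 55 is not a multiple of 4 (it leaves remainder 3).
So the equation is unsolvable over ℤ.

No, no such integers exist.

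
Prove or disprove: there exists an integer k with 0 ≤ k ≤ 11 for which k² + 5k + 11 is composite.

At k = 10: 10² + 5·10 + 11 = 161 = 7·23, which is composite.

k = 10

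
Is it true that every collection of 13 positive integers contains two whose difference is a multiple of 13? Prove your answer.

Try 13 consecutive integers, 18, 19, …, 30. Their remainders mod 13 are 5, 6, 7, 8, 9, 10, 11, 12, 0, 1, 2, 3, 4 — pairwise different, as any 13 ≤ 13 consecutive integers have distinct residues.
The differences between them range over 1, …, 12, none of which is divisible by 13.

No; for instance {18, 19, 20, 21, 22, 23, 24, 25, 26, 27, 28, 29, 30} is a counterexample.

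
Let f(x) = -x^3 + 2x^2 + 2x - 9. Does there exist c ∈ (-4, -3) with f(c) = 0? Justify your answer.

The endpoint values f(-4) = 79 and f(-3) = 30 are both positive. Claim: f(x) > 0 for every x in (-4, -3).
Shift to the endpoint -3: with x = -3 − u (0 < u < 1), one computes f(-3 − u) = u^3 + 11u^2 + 37u + 30.
The nonzero coefficients here are all positive, so for u > 0 every term is positive (or zero), and the constant term 30 is strictly positive.
Therefore f(x) > 0 throughout (-4, -3), and f has no zero there.

No.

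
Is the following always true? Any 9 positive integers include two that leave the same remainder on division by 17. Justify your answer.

No, the set {47, 48, 49, 50, 51, 52, 53, 54, 55} is a counterexample.

Try 9 consecutive integers, 47, 48, …, 55. Their remainders mod 17 are 13, 14, 15, 16, 0, 1, 2, 3, 4 — pairwise different, as any 9 ≤ 17 consecutive integers have distinct residues.
Hence this collection has no pair with equal remainders mod 17, disproving the claim.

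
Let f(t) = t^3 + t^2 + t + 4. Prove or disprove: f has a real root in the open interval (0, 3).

No such root exists.

Evaluate at the endpoints: f(0) = 4, f(3) = 43 — same sign (positive).
The derivative f'(t) = 3t^2 + 2t + 1 is a quadratic with discriminant 2² − 4·3·1 = -8 < 0; it never vanishes, so it is always positive (sign of the leading coefficient).
So f is strictly increasing; between 0 and 3 its values lie between f(0) = 4 and f(3) = 43, all positive. Therefore f has no root in (0, 3).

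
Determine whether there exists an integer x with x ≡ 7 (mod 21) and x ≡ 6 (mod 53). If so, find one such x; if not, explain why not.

Since 21 and 53 share no common factor, CRT says the pair of congruences has a solution (unique mod 1113).
Write x = 7 + 21t and require 7 + 21t ≡ 6 (mod 53), i.e. 21t ≡ 52 (mod 53).
To invert 21 modulo 53: 53 = 2·21 + 11, 21 = 1·11 + 10, 11 = 1·10 + 1, 10 = 10·1 + 0, and unwinding, 1 = 11 − 1·10 = 11 − (21 − 1·11) = −21 + 2·11 = −21 + 2·(53 − 2·21) = 2·53 − 5·21. Thus 21⁻¹ ≡ -5 ≡ 48 (mod 53).
Therefore t ≡ 48·52 = 2496 ≡ 5 (mod 53).
Taking t = 5 gives x = 7 + 21·5 = 112.
Check: 112 mod 21 = 7, 112 mod 53 = 6. ✓

x = 112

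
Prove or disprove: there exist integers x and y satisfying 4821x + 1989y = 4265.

Both 4821 and 1989 are divisible by gcd(4821, 1989) = 3, hence so is any combination 4821x + 1989y.
But 4265 is not a multiple of 3 (it leaves remainder 2).
Therefore 4821x + 1989y = 4265 has no solution in integers.

No, no such integers exist.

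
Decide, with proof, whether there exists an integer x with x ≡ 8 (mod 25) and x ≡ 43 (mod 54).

x = 583

gcd(25, 54) = 1, so the Chinese Remainder Theorem guarantees exactly one residue class mod 1350 satisfying both.
Write x = 8 + 25t and require 8 + 25t ≡ 43 (mod 54), i.e. 25t ≡ 35 (mod 54).
To invert 25 modulo 54: 54 = 2·25 + 4, 25 = 6·4 + 1, 4 = 4·1 + 0, and unwinding, 1 = 25 − 6·4 = 25 − 6·(54 − 2·25) = −6·54 + 13·25. Thus 25⁻¹ ≡ 13 (mod 54).
Therefore t ≡ 13·35 = 455 ≡ 23 (mod 54).
Taking t = 23 gives x = 8 + 25·23 = 583.
Verify: 583 = 23·25 + 8 and 583 = 10·54 + 43. ✓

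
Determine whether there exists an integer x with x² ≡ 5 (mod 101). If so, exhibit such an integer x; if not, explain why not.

x = 56

Take x = 56. Then 56² = 3136 = 31·101 + 5, so 56² ≡ 5 (mod 101).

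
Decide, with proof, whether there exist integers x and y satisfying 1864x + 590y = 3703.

No such integers exist.

Any value of 1864x + 590y is a multiple of gcd(1864, 590) = 2.
But 3703 is not a multiple of 2 (it leaves remainder 1).
Therefore 1864x + 590y = 3703 has no solution in integers.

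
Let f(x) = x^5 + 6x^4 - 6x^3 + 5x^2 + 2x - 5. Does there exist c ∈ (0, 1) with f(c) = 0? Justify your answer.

Such a root exists.

f(0) = -5 and f(1) = 3, which have opposite signs.
Since f is a polynomial it is continuous on [0, 1].
The Intermediate Value Theorem then guarantees some c ∈ (0, 1) with f(c) = 0.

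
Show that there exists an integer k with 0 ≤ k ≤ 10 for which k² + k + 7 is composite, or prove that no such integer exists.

k = 6

At k = 6: 6² + 6 + 7 = 49 = 7·7, which is composite.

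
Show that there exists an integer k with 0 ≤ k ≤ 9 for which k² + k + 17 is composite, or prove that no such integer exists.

No such integer k in that range exists.

The values for k = 0, 1, …, 9 are 17, 19, 23, 29, 37, 47, 59, 73, 89, 107, and each of these is prime.
So no value in the range makes the expression composite.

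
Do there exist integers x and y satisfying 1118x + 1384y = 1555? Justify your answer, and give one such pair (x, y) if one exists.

Both 1118 and 1384 are divisible by gcd(1118, 1384) = 2, hence so is any combination 1118x + 1384y.
However 1555 leaves remainder 1 on division by 2.
Hence no integers x, y satisfy the equation.

No, no such integers exist.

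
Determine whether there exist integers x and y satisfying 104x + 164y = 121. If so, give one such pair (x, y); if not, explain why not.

Any value of 104x + 164y is a multiple of gcd(104, 164) = 4.
But 121 is not a multiple of 4 (it leaves remainder 1).
Therefore 104x + 164y = 121 has no solution in integers.

No, no such integers exist.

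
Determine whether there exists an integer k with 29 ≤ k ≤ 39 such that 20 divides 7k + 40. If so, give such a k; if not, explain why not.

No, no such integer k in that range exists.

The values of 7k + 40 for k = 29, 30, …, 39 are 243, 250, 257, 264, 271, 278, 285, 292, 299, 306, 313; reduced mod 20 these are 3, 10, 17, 4, 11, 18, 5, 12, 19, 6, 13.
None is 0, so 20 never divides 7k + 40 on this range.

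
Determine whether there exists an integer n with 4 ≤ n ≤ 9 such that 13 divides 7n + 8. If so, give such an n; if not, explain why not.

No such integer n in that range exists.

At n = 4, 7·4 + 8 = 36 ≡ 10 (mod 13), and each step in n adds 7, giving residues 10, 4, 11, 5, 12, 6 for n = 4, 5, …, 9.
The residue 0 does not occur, so no n in [4, 9] makes 7n + 8 a multiple of 13.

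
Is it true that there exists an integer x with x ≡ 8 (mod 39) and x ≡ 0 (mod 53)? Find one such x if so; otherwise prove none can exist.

x = 1802

Since 39 and 53 share no common factor, CRT says the pair of congruences has a solution (unique mod 2067).
Any solution of the first congruence is x = 8 + 39t; substituting into the second, 39t ≡ 0 − 8 ≡ 45 (mod 53).
Invert 39 mod 53 by the Euclidean algorithm: 53 = 1·39 + 14, 39 = 2·14 + 11, 14 = 1·11 + 3, 11 = 3·3 + 2, 3 = 1·2 + 1, 2 = 2·1 + 0; back-substituting, 1 = 3 − 1·2 = 3 − (11 − 3·3) = −11 + 4·3 = −11 + 4·(14 − 1·11) = 4·14 − 5·11 = 4·14 − 5·(39 − 2·14) = −5·39 + 14·14 = −5·39 + 14·(53 − 1·39) = 14·53 − 19·39. Hence 39·(-19) ≡ 1, so 39⁻¹ ≡ -19 ≡ 34 (mod 53).
Therefore t ≡ 34·45 = 1530 ≡ 46 (mod 53).
With t = 46: x = 8 + 39·46 = 1802.
Verify: 1802 = 46·39 + 8 and 1802 = 34·53 + 0. ✓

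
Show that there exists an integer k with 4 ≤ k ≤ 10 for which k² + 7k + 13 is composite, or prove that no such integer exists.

k = 6

At k = 6: 6² + 7·6 + 13 = 91 = 7·13, which is composite.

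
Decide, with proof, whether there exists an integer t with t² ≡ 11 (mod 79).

t = 13

Take t = 13. Then 13² = 169 = 2·79 + 11, so 13² ≡ 11 (mod 79).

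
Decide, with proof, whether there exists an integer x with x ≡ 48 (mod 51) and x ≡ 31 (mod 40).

x = 711

The moduli 51 and 40 are coprime, so by the Chinese Remainder Theorem a unique solution modulo 2040 exists.
Write x = 48 + 51t and require 48 + 51t ≡ 31 (mod 40), i.e. 51t ≡ 23 (mod 40).
51 ≡ 11 (mod 40), so this reads 11t ≡ 23 (mod 40). To invert 11 modulo 40: 40 = 3·11 + 7, 11 = 1·7 + 4, 7 = 1·4 + 3, 4 = 1·3 + 1, 3 = 3·1 + 0, and unwinding, 1 = 4 − 1·3 = 4 − (7 − 1·4) = −7 + 2·4 = −7 + 2·(11 − 1·7) = 2·11 − 3·7 = 2·11 − 3·(40 − 3·11) = −3·40 + 11·11. Thus 11⁻¹ ≡ 11 (mod 40).
Multiplying by 11: t ≡ 11·23 = 253 ≡ 13 (mod 40).
Taking t = 13 gives x = 48 + 51·13 = 711.
Indeed 711 ≡ 48 (mod 51) and 711 ≡ 31 (mod 40).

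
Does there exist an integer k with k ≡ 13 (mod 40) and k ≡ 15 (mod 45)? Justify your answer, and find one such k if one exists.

No, no such integer exists.

Reduce both congruences modulo 5, which divides 40 and 45: they say k ≡ 13 (mod 5) and k ≡ 15 (mod 5).
However 13 ≡ 3 and 15 ≡ 0 (mod 5), and 3 ≠ 0.
Hence the system has no solution.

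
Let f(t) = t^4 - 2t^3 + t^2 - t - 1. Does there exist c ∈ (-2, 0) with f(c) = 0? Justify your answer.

Yes, f has a root in the interval.

f(-2) = 37 and f(0) = -1, which have opposite signs.
Since f is a polynomial it is continuous on [-2, 0].
So by the Intermediate Value Theorem there is a c strictly between -2 and 0 with f(c) = 0.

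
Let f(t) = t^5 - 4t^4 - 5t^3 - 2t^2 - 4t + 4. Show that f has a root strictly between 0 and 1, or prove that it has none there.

f(0) = 4 and f(1) = -10, which have opposite signs.
f is continuous everywhere (it is a polynomial), in particular on [0, 1].
By the Intermediate Value Theorem f must vanish at some point of (0, 1).

Such a root exists.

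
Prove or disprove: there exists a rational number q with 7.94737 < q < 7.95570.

Multiplying by 20: 20·7.94737 = 158.94740 and 20·7.95570 = 159.11400, so the integer 159 lies strictly between them.
Dividing back, 7.94737 < 159/20 < 7.95570, and 159/20 is rational.

q = 159/20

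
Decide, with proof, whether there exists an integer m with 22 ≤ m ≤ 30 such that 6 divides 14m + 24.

m = 24

Scanning upward from m = 22 gives 332, 346, none divisible by 6. m = 24 works, since 14·24 + 24 = 360 = 60·6.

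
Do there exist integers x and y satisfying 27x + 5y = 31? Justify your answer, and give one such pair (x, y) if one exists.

27 and 5 are coprime, so 27x + 5y ranges over all of ℤ.
Euclidean algorithm: 27 = 5·5 + 2, 5 = 2·2 + 1, 2 = 2·1 + 0.
Working back up the chain: 1 = 5 − 2·2 = 5 − 2·(27 − 5·5) = −2·27 + 11·5. So 27·(-2) + 5·11 = 1.
Times 31: 27·(-62) + 5·341 = 31, so (-62, 341) solves it.
Shifting by a multiple of (5, −27) keeps it a solution: x = -62 + 13·5 = 3, y = 341 − 13·27 = -10.
Indeed 27·3 + 5·(-10) = 81 − 50 = 31.

x = 3, y = -10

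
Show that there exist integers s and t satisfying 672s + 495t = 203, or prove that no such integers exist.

gcd(672, 495) = 3, so every integer of the form 672s + 495t is a multiple of 3.
However 203 leaves remainder 2 on division by 3.
Hence no integers s, t satisfy the equation.

No such integers exist.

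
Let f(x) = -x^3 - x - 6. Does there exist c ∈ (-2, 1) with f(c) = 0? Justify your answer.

f(-2) = 4 and f(1) = -8, which have opposite signs.
Since f is a polynomial it is continuous on [-2, 1].
So by the Intermediate Value Theorem there is a c strictly between -2 and 1 with f(c) = 0.

Yes, such a c exists.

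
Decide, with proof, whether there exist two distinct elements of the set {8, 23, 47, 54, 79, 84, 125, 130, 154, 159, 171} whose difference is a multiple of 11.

Reduce each element modulo 11: 8↦8, 23↦1, 47↦3, 54↦10, 79↦2, 84↦7, 125↦4, 130↦9, 154↦0, 159↦5, 171↦6.
These 11 residues are pairwise different, hence no difference of two elements is divisible by 11.

There is no such pair.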